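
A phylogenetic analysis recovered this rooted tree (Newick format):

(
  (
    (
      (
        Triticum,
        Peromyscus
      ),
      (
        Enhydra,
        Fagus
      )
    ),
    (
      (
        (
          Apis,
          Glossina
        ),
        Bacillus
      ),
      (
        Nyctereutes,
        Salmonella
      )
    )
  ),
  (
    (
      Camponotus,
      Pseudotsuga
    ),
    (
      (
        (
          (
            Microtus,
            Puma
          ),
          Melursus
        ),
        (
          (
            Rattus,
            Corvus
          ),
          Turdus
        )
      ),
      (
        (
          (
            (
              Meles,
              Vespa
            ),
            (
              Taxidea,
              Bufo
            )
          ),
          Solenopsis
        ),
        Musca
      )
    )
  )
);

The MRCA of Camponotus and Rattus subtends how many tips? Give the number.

14

The MRCA of Camponotus and Rattus is the node subtending ((Camponotus,Pseudotsuga),((((Microtus,Puma),Melursus),((Rattus,Corvus),Turdus)),((((Meles,Vespa),(Taxidea,Bufo)),Solenopsis),Musca))).
That clade contains 14 terminal taxa: Bufo, Camponotus, Corvus, Meles, Melursus, Microtus, Musca, Pseudotsuga, Puma, Rattus, Solenopsis, Taxidea, Turdus, Vespa.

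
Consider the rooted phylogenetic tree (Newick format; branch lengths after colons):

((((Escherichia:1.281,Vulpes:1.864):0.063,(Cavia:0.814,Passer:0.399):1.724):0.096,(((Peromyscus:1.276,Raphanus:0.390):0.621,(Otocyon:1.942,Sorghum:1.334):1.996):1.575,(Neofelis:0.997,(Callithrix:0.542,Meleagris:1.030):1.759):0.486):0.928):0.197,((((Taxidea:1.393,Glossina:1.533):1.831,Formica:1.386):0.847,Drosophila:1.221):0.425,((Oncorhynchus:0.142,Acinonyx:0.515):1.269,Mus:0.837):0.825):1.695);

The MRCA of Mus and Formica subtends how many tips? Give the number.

7

The MRCA of Mus and Formica is the node subtending ((((Taxidea,Glossina),Formica),Drosophila),((Oncorhynchus,Acinonyx),Mus)).
That clade contains 7 terminal taxa: Acinonyx, Drosophila, Formica, Glossina, Mus, Oncorhynchus, Taxidea.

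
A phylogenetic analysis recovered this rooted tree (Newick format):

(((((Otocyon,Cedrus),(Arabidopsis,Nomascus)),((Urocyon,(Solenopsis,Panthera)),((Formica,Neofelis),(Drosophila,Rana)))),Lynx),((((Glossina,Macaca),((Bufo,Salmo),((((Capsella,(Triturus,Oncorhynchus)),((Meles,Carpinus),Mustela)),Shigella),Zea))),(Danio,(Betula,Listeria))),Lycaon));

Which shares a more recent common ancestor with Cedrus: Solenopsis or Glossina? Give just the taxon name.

The MRCA of Cedrus and Solenopsis subtends (((Otocyon,Cedrus),(Arabidopsis,Nomascus)),((Urocyon,(Solenopsis,Panthera)),((Formica,Neofelis),(Drosophila,Rana)))) (11 taxa).
The MRCA of Cedrus and Glossina is the root, subtending the entire tree (28 taxa).
The first is nested inside the second, so Cedrus shares a more recent common ancestor with Solenopsis.

Solenopsis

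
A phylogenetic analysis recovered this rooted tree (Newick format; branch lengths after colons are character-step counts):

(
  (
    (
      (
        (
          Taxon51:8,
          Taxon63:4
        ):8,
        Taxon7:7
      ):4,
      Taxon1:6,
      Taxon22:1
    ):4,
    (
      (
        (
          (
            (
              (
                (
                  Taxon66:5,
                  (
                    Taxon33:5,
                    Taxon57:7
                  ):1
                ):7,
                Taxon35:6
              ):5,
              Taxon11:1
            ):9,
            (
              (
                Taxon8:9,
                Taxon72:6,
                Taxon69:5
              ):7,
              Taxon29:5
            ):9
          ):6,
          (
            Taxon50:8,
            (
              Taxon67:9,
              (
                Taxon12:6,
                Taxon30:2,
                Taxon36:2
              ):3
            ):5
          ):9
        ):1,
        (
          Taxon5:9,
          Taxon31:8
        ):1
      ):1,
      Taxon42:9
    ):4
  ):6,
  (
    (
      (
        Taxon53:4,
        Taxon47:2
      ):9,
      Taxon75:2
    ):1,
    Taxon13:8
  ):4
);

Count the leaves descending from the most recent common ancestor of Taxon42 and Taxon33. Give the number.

The MRCA of Taxon42 and Taxon33 is the node subtending (((((((Taxon66,(Taxon33,Taxon57)),Taxon35),Taxon11),((Taxon8,Taxon72,Taxon69),Taxon29)),(Taxon50,(Taxon67,(Taxon12,Taxon30,Taxon36)))),(Taxon5,Taxon31)),Taxon42).
That clade contains 17 terminal taxa: Taxon11, Taxon12, Taxon29, Taxon30, Taxon31, Taxon33, Taxon35, Taxon36, Taxon42, Taxon5, Taxon50, Taxon57, Taxon66, Taxon67, Taxon69, Taxon72, Taxon8.

17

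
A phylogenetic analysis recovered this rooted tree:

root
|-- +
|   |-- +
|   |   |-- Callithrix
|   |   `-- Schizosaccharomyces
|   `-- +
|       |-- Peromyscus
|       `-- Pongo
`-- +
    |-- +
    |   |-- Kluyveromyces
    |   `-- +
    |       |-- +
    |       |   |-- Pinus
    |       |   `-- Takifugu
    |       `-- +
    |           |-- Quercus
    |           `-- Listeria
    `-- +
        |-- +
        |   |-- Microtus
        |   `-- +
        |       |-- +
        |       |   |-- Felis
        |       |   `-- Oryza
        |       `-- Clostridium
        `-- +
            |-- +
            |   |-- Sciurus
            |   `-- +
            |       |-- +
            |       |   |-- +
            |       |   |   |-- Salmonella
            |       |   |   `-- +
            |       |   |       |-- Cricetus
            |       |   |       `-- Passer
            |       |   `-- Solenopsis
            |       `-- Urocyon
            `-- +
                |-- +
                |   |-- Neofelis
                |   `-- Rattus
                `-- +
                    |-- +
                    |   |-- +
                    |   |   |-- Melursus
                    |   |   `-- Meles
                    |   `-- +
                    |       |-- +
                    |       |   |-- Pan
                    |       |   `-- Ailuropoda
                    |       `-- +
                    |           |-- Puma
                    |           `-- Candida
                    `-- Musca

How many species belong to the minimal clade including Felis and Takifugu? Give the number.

The MRCA of Felis and Takifugu is the node subtending ((Kluyveromyces,((Pinus,Takifugu),(Quercus,Listeria))),((Microtus,((Felis,Oryza),Clostridium)),((Sciurus,(((Salmonella,(Cricetus,Passer)),Solenopsis),Urocyon)),((Neofelis,Rattus),(((Melursus,Meles),((Pan,Ailuropoda),(Puma,Candida))),Musca))))).
That clade contains 24 terminal taxa: Ailuropoda, Candida, Clostridium, Cricetus, Felis, Kluyveromyces, Listeria, Meles, Melursus, Microtus, Musca, Neofelis, Oryza, Pan, Passer, Pinus, Puma, Quercus, Rattus, Salmonella, Sciurus, Solenopsis, Takifugu, Urocyon.

24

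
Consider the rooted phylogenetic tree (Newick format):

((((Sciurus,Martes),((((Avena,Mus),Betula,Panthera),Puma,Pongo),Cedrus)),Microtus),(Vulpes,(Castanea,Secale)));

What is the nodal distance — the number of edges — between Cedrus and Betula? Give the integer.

The MRCA of Cedrus and Betula is the node subtending ((((Avena,Mus),Betula,Panthera),Puma,Pongo),Cedrus).
From Cedrus up to that node: 1 branch. From Betula up to the same node: 3 branches. Total: 1 + 3 = 4.

4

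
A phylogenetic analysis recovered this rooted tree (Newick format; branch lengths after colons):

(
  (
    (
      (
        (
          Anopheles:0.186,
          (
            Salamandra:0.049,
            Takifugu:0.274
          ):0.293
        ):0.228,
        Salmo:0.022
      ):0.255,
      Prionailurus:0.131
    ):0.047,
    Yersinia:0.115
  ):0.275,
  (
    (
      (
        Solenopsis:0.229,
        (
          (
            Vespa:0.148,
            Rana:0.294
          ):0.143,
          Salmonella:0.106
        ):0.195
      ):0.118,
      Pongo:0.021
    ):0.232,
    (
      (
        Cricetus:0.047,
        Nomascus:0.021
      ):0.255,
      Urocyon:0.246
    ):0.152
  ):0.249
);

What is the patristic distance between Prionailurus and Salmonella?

1.353

The path runs Prionailurus → … → MRCA → … → Salmonella; the MRCA is the root of the tree.
Branch lengths along that path: 0.131 + 0.047 + 0.275 + 0.249 + 0.232 + 0.118 + 0.195 + 0.106 = 1.353.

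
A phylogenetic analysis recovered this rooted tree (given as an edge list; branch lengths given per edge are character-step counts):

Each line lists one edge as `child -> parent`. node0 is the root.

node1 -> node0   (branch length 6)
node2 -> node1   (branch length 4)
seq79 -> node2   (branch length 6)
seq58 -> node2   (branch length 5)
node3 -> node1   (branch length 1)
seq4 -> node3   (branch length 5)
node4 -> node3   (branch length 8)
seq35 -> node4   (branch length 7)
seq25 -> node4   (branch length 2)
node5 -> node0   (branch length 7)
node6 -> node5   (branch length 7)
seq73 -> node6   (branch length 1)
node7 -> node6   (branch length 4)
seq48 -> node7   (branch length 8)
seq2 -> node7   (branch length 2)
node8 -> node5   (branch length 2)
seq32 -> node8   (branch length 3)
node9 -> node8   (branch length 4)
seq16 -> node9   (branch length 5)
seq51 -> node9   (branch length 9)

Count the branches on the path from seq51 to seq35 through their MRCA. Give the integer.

8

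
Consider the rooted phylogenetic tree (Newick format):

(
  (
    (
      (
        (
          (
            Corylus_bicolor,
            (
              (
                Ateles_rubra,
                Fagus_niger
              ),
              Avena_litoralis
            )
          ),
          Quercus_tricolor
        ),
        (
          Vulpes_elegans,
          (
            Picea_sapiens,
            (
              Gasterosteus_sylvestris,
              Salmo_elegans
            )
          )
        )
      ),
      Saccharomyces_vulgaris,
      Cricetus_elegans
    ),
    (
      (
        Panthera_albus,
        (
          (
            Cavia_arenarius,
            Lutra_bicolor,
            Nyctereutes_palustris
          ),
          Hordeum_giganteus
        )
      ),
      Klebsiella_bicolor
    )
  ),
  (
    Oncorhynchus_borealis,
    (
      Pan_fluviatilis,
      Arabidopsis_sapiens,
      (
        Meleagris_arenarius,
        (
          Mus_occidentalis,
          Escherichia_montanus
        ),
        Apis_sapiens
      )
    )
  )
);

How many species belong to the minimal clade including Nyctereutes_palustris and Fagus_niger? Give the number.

17

The MRCA of Nyctereutes_palustris and Fagus_niger is the node subtending (((((Corylus_bicolor,((Ateles_rubra,Fagus_niger),Avena_litoralis)),Quercus_tricolor),(Vulpes_elegans,(Picea_sapiens,(Gasterosteus_sylvestris,Salmo_elegans)))),Saccharomyces_vulgaris,Cricetus_elegans),((Panthera_albus,((Cavia_arenarius,Lutra_bicolor,Nyctereutes_palustris),Hordeum_giganteus)),Klebsiella_bicolor)).
That clade contains 17 terminal taxa: Ateles_rubra, Avena_litoralis, Cavia_arenarius, Corylus_bicolor, Cricetus_elegans, Fagus_niger, Gasterosteus_sylvestris, Hordeum_giganteus, Klebsiella_bicolor, Lutra_bicolor, Nyctereutes_palustris, Panthera_albus, Picea_sapiens, Quercus_tricolor, Saccharomyces_vulgaris, Salmo_elegans, Vulpes_elegans.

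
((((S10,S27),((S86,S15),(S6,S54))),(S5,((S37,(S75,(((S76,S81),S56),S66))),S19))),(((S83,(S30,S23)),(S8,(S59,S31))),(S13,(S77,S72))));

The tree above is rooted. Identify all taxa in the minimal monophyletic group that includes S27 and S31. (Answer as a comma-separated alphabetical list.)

Tracing S27: it sits inside (S10,S27).
Tracing S31: it sits inside (S59,S31).
The smallest clade enclosing both is the whole tree (their MRCA is the root), so the answer is all 23 tips in alphabetical order.

S10, S13, S15, S19, S23, S27, S30, S31, S37, S5, S54, S56, S59, S6, S66, S72, S75, S76, S77, S8, S81, S83, S86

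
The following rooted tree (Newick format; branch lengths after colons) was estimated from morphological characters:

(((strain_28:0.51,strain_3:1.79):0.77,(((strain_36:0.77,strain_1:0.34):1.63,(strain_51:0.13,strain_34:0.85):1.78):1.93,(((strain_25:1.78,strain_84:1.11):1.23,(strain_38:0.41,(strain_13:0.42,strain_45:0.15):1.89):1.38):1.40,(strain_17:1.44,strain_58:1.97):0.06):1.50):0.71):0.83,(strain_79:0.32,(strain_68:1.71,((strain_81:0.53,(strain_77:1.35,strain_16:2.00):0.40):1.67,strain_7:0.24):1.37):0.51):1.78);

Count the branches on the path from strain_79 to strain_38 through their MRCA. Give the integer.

8

The MRCA of strain_79 and strain_38 is the root of the tree.
From strain_79 up to that node: 2 branches. From strain_38 up to the same node: 6 branches. Total: 2 + 6 = 8.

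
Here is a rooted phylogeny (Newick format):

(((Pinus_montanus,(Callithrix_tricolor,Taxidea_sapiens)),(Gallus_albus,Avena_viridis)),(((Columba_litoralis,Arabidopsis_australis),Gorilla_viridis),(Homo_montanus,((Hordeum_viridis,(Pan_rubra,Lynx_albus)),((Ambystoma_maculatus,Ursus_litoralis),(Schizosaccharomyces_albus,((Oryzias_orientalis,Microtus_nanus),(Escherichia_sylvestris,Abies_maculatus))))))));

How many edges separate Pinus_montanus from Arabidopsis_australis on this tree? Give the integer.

The MRCA of Pinus_montanus and Arabidopsis_australis is the root of the tree.
From Pinus_montanus up to that node: 3 branches. From Arabidopsis_australis up to the same node: 4 branches. Total: 3 + 4 = 7.

7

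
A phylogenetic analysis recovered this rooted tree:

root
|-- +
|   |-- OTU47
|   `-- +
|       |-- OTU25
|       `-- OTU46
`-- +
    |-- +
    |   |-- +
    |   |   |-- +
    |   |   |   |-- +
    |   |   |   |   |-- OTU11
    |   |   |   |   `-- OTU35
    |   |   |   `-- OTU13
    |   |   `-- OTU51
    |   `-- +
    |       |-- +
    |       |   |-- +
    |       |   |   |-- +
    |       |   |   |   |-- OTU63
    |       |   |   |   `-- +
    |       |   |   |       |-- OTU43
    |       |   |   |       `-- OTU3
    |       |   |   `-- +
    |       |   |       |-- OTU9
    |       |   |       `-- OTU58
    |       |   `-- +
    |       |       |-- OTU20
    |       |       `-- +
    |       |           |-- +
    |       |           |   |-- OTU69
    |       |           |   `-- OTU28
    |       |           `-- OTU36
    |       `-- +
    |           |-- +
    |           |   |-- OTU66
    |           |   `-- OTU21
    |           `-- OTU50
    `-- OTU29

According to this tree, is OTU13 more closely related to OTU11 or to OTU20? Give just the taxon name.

The MRCA of OTU13 and OTU11 subtends ((OTU11,OTU35),OTU13) (3 taxa).
The MRCA of OTU13 and OTU20 subtends ((((OTU11,OTU35),OTU13),OTU51),((((OTU63,(OTU43,OTU3)),(OTU9,OTU58)),(OTU20,((OTU69,OTU28),OTU36))),((OTU66,OTU21),OTU50))) (16 taxa).
The first is nested inside the second, so OTU13 shares a more recent common ancestor with OTU11.

OTU11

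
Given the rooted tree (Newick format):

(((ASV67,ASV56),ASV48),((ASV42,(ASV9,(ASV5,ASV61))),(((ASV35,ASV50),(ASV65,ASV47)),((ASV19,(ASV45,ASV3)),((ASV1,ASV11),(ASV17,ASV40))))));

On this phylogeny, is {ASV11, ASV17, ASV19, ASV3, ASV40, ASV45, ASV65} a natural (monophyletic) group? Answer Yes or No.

No

The MRCA of the listed taxa subtends (((ASV35,ASV50),(ASV65,ASV47)),((ASV19,(ASV45,ASV3)),((ASV1,ASV11),(ASV17,ASV40)))).
That clade also contains ASV1, ASV35, ASV47, ASV50, which are not in the proposed group, so the group is not monophyletic.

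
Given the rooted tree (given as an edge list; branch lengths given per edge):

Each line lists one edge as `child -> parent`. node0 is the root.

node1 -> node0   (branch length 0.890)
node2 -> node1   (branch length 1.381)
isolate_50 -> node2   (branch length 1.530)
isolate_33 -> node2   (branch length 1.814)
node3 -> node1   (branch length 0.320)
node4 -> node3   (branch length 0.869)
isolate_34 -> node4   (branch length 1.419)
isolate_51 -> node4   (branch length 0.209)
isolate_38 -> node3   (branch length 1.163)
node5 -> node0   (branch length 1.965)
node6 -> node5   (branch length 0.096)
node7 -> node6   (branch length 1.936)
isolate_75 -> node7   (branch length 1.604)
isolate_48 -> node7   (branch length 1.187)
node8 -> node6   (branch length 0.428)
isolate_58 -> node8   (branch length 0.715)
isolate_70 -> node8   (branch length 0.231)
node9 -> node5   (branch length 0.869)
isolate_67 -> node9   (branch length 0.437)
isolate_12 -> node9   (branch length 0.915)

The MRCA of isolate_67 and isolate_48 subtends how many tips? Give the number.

The MRCA of isolate_67 and isolate_48 is the node subtending (((isolate_75,isolate_48),(isolate_58,isolate_70)),(isolate_67,isolate_12)).
That clade contains 6 terminal taxa: isolate_12, isolate_48, isolate_58, isolate_67, isolate_70, isolate_75.

6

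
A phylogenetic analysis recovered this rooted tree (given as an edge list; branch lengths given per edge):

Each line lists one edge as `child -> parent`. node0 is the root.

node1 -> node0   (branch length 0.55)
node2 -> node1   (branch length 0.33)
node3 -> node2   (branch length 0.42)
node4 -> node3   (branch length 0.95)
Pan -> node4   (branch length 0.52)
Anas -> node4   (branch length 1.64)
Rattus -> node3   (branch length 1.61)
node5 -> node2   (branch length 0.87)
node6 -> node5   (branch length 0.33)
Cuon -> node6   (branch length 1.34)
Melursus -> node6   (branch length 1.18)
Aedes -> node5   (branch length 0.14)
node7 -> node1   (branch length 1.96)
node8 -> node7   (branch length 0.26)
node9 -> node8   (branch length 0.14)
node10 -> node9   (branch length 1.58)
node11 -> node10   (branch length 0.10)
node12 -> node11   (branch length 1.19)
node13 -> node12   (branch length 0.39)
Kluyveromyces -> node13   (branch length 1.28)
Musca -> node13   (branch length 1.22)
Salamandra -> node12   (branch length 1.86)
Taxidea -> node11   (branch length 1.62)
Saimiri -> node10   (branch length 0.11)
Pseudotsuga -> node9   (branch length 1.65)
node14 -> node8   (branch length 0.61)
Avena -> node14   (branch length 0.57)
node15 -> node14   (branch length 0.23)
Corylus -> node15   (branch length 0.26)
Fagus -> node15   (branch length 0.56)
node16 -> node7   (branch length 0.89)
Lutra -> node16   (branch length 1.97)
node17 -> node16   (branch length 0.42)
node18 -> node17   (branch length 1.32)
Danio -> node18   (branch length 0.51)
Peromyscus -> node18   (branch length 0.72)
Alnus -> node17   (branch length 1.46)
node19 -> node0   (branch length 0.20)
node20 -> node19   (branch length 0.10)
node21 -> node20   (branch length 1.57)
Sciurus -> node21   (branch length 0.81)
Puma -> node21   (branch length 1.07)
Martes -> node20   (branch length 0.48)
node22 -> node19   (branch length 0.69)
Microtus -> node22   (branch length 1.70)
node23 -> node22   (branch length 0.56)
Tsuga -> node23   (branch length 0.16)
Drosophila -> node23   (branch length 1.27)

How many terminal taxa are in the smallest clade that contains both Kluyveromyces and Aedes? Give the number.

19

The MRCA of Kluyveromyces and Aedes is the node subtending ((((Pan,Anas),Rattus),((Cuon,Melursus),Aedes)),(((((((Kluyveromyces,Musca),Salamandra),Taxidea),Saimiri),Pseudotsuga),(Avena,(Corylus,Fagus))),(Lutra,((Danio,Peromyscus),Alnus)))).
That clade contains 19 terminal taxa: Aedes, Alnus, Anas, Avena, Corylus, Cuon, Danio, Fagus, Kluyveromyces, Lutra, Melursus, Musca, Pan, Peromyscus, Pseudotsuga, Rattus, Saimiri, Salamandra, Taxidea.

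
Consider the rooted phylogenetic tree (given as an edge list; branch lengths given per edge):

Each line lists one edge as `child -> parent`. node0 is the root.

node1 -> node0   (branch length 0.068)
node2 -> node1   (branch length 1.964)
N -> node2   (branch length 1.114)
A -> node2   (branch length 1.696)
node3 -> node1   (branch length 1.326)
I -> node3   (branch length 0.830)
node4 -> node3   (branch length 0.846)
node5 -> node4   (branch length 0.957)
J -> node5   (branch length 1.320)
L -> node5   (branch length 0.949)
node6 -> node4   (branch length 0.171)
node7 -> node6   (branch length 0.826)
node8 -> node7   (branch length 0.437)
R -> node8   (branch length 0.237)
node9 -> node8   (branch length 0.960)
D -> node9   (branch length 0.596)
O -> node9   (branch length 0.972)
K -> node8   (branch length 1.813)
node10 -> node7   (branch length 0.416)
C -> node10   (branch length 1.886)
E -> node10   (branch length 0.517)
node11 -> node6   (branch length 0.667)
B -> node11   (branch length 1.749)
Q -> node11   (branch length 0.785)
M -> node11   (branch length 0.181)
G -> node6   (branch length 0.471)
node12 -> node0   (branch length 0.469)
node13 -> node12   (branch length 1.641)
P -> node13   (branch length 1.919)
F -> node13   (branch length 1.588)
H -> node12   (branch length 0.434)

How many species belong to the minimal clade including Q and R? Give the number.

The MRCA of Q and R is the node subtending (((R,(D,O),K),(C,E)),(B,Q,M),G).
That clade contains 10 terminal taxa: B, C, D, E, G, K, M, O, Q, R.

10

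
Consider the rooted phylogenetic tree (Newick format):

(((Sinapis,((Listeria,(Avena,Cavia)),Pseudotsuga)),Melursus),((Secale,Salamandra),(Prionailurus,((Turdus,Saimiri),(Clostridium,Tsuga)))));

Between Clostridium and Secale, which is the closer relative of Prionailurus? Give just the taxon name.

Clostridium

The MRCA of Prionailurus and Clostridium subtends (Prionailurus,((Turdus,Saimiri),(Clostridium,Tsuga))) (5 taxa).
The MRCA of Prionailurus and Secale subtends ((Secale,Salamandra),(Prionailurus,((Turdus,Saimiri),(Clostridium,Tsuga)))) (7 taxa).
The first is nested inside the second, so Prionailurus shares a more recent common ancestor with Clostridium.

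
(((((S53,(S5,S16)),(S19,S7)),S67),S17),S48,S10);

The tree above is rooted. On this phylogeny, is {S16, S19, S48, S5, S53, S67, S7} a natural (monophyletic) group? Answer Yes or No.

No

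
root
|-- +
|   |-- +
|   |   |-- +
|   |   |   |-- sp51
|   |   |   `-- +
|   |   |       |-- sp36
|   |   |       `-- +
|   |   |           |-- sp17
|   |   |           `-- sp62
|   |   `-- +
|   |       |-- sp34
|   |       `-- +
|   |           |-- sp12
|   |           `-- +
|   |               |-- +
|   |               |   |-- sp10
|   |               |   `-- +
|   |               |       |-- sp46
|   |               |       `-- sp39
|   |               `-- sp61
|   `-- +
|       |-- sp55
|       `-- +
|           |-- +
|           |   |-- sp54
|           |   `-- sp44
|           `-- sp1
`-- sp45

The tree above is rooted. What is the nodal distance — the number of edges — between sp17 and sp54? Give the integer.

9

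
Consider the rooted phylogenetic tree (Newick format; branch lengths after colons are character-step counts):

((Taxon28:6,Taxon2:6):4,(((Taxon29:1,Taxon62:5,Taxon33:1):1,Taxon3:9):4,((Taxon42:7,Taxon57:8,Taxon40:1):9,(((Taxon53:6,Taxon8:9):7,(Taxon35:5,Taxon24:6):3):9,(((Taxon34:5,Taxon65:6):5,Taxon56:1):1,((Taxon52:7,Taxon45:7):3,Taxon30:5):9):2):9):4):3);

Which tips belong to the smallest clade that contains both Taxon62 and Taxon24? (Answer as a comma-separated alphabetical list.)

Taxon24, Taxon29, Taxon3, Taxon30, Taxon33, Taxon34, Taxon35, Taxon40, Taxon42, Taxon45, Taxon52, Taxon53, Taxon56, Taxon57, Taxon62, Taxon65, Taxon8

Tracing Taxon62: it sits inside (Taxon29,Taxon62,Taxon33).
Tracing Taxon24: it sits inside (Taxon35,Taxon24).
The smallest clade enclosing both is (((Taxon29,Taxon62,Taxon33),Taxon3),((Taxon42,Taxon57,Taxon40),(((Taxon53,Taxon8),(Taxon35,Taxon24)),(((Taxon34,Taxon65),Taxon56),((Taxon52,Taxon45),Taxon30))))); the answer is its 17 terminal taxa in alphabetical order.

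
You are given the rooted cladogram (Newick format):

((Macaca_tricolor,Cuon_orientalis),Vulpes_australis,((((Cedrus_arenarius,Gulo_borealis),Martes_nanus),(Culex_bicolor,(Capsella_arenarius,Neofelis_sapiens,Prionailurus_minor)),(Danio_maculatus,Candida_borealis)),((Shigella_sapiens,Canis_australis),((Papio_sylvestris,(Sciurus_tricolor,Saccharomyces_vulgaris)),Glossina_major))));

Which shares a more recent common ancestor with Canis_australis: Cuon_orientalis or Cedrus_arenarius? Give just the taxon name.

The MRCA of Canis_australis and Cedrus_arenarius subtends ((((Cedrus_arenarius,Gulo_borealis),Martes_nanus),(Culex_bicolor,(Capsella_arenarius,Neofelis_sapiens,Prionailurus_minor)),(Danio_maculatus,Candida_borealis)),((Shigella_sapiens,Canis_australis),((Papio_sylvestris,(Sciurus_tricolor,Saccharomyces_vulgaris)),Glossina_major))) (15 taxa).
The MRCA of Canis_australis and Cuon_orientalis is the root, subtending the entire tree (18 taxa).
The first is nested inside the second, so Canis_australis shares a more recent common ancestor with Cedrus_arenarius.

Cedrus_arenarius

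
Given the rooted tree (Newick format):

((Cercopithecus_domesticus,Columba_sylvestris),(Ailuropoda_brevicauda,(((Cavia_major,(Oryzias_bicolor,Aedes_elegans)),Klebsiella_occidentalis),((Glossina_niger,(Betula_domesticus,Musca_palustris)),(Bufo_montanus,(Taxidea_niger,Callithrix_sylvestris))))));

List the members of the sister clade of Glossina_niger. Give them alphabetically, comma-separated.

Betula_domesticus, Musca_palustris

Glossina_niger attaches to the tree at the node subtending (Glossina_niger,(Betula_domesticus,Musca_palustris)).
The other lineage descending from that same node — the sister group — is (Betula_domesticus,Musca_palustris); its 2 tips in alphabetical order are the answer.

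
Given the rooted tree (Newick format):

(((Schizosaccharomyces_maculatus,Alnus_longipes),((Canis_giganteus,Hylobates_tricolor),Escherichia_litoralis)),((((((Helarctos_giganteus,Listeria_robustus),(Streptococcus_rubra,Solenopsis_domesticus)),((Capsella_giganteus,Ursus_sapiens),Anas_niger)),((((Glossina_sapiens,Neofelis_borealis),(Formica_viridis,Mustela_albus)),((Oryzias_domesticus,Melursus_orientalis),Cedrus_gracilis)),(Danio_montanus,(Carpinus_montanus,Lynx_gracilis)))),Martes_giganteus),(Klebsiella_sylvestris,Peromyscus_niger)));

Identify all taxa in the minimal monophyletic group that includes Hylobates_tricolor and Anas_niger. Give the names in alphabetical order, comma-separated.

Alnus_longipes, Anas_niger, Canis_giganteus, Capsella_giganteus, Carpinus_montanus, Cedrus_gracilis, Danio_montanus, Escherichia_litoralis, Formica_viridis, Glossina_sapiens, Helarctos_giganteus, Hylobates_tricolor, Klebsiella_sylvestris, Listeria_robustus, Lynx_gracilis, Martes_giganteus, Melursus_orientalis, Mustela_albus, Neofelis_borealis, Oryzias_domesticus, Peromyscus_niger, Schizosaccharomyces_maculatus, Solenopsis_domesticus, Streptococcus_rubra, Ursus_sapiens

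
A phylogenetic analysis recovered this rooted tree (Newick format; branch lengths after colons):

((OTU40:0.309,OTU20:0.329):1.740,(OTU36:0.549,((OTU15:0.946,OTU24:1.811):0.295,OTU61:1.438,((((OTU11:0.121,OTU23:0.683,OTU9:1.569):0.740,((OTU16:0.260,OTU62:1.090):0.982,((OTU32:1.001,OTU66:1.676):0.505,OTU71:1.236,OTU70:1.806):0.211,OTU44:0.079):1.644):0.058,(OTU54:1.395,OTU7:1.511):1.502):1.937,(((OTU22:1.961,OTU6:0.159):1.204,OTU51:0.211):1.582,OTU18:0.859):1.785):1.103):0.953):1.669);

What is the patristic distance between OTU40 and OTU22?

The path runs OTU40 → … → MRCA → … → OTU22; the MRCA is the root of the tree.
Branch lengths along that path: 0.309 + 1.740 + 1.669 + 0.953 + 1.103 + 1.785 + 1.582 + 1.204 + 1.961 = 12.306.

12.306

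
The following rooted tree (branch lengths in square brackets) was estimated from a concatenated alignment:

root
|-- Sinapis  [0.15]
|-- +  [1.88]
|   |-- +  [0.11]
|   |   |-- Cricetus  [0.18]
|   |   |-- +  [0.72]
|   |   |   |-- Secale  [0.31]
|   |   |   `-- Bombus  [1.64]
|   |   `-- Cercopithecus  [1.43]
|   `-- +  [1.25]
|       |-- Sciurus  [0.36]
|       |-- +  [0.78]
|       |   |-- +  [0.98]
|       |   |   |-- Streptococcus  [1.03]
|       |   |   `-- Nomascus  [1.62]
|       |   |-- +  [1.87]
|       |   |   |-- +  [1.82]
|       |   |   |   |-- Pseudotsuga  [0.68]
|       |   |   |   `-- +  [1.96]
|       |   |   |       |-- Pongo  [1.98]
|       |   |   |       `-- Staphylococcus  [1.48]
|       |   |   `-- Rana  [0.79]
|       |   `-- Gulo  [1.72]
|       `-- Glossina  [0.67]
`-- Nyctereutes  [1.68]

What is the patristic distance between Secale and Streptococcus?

The path runs Secale → … → MRCA → … → Streptococcus; the MRCA is the node subtending ((Cricetus,(Secale,Bombus),Cercopithecus),(Sciurus,((Streptococcus,Nomascus),((Pseudotsuga,(Pongo,Staphylococcus)),Rana),Gulo),Glossina)).
Branch lengths along that path: 0.31 + 0.72 + 0.11 + 1.25 + 0.78 + 0.98 + 1.03 = 5.18.

5.18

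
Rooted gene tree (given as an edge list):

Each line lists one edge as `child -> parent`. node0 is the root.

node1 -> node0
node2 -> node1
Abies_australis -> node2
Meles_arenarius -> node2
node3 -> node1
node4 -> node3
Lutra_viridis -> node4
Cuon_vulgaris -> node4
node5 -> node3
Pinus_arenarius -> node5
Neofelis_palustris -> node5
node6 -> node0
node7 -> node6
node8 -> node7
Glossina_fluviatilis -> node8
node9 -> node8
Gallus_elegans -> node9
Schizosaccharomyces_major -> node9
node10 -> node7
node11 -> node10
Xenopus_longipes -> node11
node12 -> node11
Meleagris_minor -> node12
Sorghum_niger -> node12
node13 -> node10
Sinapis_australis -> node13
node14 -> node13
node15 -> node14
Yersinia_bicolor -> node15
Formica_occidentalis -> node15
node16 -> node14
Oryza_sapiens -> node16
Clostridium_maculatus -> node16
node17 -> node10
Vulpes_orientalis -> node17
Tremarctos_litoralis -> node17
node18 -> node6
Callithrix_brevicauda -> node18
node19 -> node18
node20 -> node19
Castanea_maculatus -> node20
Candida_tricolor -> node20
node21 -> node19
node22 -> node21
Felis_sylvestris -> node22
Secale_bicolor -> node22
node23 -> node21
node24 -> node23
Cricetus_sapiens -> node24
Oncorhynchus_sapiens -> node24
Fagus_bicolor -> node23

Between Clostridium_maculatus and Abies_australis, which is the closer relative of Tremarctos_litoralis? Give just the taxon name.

Clostridium_maculatus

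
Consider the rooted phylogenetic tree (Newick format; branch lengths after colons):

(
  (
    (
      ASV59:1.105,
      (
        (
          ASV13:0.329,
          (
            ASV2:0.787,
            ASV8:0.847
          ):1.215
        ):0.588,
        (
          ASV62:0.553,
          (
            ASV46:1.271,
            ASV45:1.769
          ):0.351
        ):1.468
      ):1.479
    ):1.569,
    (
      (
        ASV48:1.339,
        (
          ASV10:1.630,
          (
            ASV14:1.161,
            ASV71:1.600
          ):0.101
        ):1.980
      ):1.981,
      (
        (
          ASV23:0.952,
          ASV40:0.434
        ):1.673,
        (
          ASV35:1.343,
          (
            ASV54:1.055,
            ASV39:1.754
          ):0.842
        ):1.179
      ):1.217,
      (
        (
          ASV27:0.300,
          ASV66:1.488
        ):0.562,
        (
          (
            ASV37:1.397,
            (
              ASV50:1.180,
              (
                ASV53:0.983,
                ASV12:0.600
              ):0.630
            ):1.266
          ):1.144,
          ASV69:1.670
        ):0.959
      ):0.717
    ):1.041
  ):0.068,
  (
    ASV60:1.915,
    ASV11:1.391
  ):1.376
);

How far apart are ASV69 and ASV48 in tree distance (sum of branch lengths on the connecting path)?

6.666

The path runs ASV69 → … → MRCA → … → ASV48; the MRCA is the node subtending ((ASV48,(ASV10,(ASV14,ASV71))),((ASV23,ASV40),(ASV35,(ASV54,ASV39))),((ASV27,ASV66),((ASV37,(ASV50,(ASV53,ASV12))),ASV69))).
Branch lengths along that path: 1.670 + 0.959 + 0.717 + 1.981 + 1.339 = 6.666.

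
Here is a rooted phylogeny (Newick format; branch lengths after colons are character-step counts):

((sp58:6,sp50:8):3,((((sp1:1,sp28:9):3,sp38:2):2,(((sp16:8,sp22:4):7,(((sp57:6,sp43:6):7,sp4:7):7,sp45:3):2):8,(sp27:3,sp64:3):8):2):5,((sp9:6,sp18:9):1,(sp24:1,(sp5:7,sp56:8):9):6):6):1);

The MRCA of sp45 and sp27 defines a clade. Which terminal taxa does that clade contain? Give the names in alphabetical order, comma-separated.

sp16, sp22, sp27, sp4, sp43, sp45, sp57, sp64

Tracing sp45: it sits inside (((sp57,sp43),sp4),sp45).
Tracing sp27: it sits inside (sp27,sp64).
The smallest clade enclosing both is (((sp16,sp22),(((sp57,sp43),sp4),sp45)),(sp27,sp64)); the answer is its 8 terminal taxa in alphabetical order.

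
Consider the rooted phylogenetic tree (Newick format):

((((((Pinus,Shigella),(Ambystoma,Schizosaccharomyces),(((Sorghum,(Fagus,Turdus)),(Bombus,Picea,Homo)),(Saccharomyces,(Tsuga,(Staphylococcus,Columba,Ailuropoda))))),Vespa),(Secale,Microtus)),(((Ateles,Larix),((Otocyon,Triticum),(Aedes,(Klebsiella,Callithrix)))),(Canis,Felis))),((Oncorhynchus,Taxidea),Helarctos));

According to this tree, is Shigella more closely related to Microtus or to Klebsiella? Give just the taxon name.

Microtus

The MRCA of Shigella and Microtus subtends ((((Pinus,Shigella),(Ambystoma,Schizosaccharomyces),(((Sorghum,(Fagus,Turdus)),(Bombus,Picea,Homo)),(Saccharomyces,(Tsuga,(Staphylococcus,Columba,Ailuropoda))))),Vespa),(Secale,Microtus)) (18 taxa).
The MRCA of Shigella and Klebsiella subtends (((((Pinus,Shigella),(Ambystoma,Schizosaccharomyces),(((Sorghum,(Fagus,Turdus)),(Bombus,Picea,Homo)),(Saccharomyces,(Tsuga,(Staphylococcus,Columba,Ailuropoda))))),Vespa),(Secale,Microtus)),(((Ateles,Larix),((Otocyon,Triticum),(Aedes,(Klebsiella,Callithrix)))),(Canis,Felis))) (27 taxa).
The first is nested inside the second, so Shigella shares a more recent common ancestor with Microtus.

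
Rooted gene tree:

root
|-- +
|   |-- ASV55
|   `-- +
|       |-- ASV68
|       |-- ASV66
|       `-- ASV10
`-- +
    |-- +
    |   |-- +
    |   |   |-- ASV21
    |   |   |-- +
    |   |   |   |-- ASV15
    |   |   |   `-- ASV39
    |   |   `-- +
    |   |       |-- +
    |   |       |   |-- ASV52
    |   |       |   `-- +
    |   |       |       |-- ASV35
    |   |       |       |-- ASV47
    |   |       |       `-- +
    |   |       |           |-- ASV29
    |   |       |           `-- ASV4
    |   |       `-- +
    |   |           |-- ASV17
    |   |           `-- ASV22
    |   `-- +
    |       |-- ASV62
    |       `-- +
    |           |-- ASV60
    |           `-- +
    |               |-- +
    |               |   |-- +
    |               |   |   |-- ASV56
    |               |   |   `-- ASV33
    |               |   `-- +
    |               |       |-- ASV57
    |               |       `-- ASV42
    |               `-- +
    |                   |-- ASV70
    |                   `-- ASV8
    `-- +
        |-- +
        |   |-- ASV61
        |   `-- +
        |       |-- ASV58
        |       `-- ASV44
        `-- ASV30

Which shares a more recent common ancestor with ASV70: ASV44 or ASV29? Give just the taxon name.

The MRCA of ASV70 and ASV29 subtends ((ASV21,(ASV15,ASV39),((ASV52,(ASV35,ASV47,(ASV29,ASV4))),(ASV17,ASV22))),(ASV62,(ASV60,(((ASV56,ASV33),(ASV57,ASV42)),(ASV70,ASV8))))) (18 taxa).
The MRCA of ASV70 and ASV44 subtends (((ASV21,(ASV15,ASV39),((ASV52,(ASV35,ASV47,(ASV29,ASV4))),(ASV17,ASV22))),(ASV62,(ASV60,(((ASV56,ASV33),(ASV57,ASV42)),(ASV70,ASV8))))),((ASV61,(ASV58,ASV44)),ASV30)) (22 taxa).
The first is nested inside the second, so ASV70 shares a more recent common ancestor with ASV29.

ASV29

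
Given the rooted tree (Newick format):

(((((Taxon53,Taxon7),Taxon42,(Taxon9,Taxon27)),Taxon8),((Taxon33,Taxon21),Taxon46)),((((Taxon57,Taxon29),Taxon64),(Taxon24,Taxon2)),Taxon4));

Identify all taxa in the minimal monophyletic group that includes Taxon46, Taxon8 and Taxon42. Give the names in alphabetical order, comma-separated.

Taxon21, Taxon27, Taxon33, Taxon42, Taxon46, Taxon53, Taxon7, Taxon8, Taxon9

Tracing Taxon46: it sits inside ((Taxon33,Taxon21),Taxon46).
Tracing Taxon8: it sits inside (((Taxon53,Taxon7),Taxon42,(Taxon9,Taxon27)),Taxon8).
Tracing Taxon42: it sits inside ((Taxon53,Taxon7),Taxon42,(Taxon9,Taxon27)).
The smallest clade enclosing all 3 is ((((Taxon53,Taxon7),Taxon42,(Taxon9,Taxon27)),Taxon8),((Taxon33,Taxon21),Taxon46)); the answer is its 9 terminal taxa in alphabetical order.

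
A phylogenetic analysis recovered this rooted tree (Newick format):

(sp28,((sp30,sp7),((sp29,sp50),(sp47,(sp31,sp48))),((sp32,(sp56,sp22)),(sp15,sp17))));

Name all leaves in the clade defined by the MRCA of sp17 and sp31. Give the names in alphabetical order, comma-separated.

Tracing sp17: it sits inside (sp15,sp17).
Tracing sp31: it sits inside (sp31,sp48).
The smallest clade enclosing both is ((sp30,sp7),((sp29,sp50),(sp47,(sp31,sp48))),((sp32,(sp56,sp22)),(sp15,sp17))); the answer is its 12 terminal taxa in alphabetical order.

sp15, sp17, sp22, sp29, sp30, sp31, sp32, sp47, sp48, sp50, sp56, sp7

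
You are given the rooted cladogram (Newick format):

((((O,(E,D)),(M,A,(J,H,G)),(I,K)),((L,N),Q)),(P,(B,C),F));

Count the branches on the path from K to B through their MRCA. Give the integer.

7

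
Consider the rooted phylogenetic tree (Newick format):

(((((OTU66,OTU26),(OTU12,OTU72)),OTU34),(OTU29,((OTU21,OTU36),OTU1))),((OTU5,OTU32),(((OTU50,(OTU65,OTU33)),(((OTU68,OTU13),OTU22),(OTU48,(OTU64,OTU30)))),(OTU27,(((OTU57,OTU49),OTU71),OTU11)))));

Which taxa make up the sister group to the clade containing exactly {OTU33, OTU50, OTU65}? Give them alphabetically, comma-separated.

OTU13, OTU22, OTU30, OTU48, OTU64, OTU68

The clade containing exactly {OTU33, OTU50, OTU65} attaches to the tree at the node subtending ((OTU50,(OTU65,OTU33)),(((OTU68,OTU13),OTU22),(OTU48,(OTU64,OTU30)))).
The other lineage descending from that same node — the sister group — is (((OTU68,OTU13),OTU22),(OTU48,(OTU64,OTU30))); its 6 tips in alphabetical order are the answer.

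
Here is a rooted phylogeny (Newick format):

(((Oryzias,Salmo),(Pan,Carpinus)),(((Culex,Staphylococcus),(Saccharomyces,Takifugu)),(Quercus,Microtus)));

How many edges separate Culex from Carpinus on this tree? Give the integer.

The MRCA of Culex and Carpinus is the root of the tree.
From Culex up to that node: 4 branches. From Carpinus up to the same node: 3 branches. Total: 4 + 3 = 7.

7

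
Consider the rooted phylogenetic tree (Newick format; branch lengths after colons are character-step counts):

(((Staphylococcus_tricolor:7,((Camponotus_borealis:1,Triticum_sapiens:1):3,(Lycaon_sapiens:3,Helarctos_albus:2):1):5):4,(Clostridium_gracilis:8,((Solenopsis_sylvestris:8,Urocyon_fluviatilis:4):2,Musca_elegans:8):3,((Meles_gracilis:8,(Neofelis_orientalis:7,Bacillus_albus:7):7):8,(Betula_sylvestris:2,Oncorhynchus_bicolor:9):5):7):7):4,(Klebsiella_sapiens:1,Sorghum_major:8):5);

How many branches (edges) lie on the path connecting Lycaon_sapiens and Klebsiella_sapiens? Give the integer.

The MRCA of Lycaon_sapiens and Klebsiella_sapiens is the root of the tree.
From Lycaon_sapiens up to that node: 5 branches. From Klebsiella_sapiens up to the same node: 2 branches. Total: 5 + 2 = 7.

7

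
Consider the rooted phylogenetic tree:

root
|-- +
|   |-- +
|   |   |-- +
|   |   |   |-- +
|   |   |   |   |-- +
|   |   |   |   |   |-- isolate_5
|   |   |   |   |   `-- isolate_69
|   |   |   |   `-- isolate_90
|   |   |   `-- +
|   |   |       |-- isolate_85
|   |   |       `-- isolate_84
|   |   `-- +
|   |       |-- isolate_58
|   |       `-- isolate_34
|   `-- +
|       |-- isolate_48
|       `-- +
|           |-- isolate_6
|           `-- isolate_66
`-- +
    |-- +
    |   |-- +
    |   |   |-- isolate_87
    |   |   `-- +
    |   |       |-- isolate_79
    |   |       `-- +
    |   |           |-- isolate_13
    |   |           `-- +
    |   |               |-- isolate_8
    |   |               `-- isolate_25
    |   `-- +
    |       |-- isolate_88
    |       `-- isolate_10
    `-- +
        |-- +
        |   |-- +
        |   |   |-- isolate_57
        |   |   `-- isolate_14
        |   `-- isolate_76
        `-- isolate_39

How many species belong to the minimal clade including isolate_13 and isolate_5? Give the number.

The MRCA of isolate_13 and isolate_5 is the root, so the clade is the entire tree.
That clade contains 21 terminal taxa: isolate_10, isolate_13, isolate_14, isolate_25, isolate_34, isolate_39, isolate_48, isolate_5, isolate_57, isolate_58, isolate_6, isolate_66, isolate_69, isolate_76, isolate_79, isolate_8, isolate_84, isolate_85, isolate_87, isolate_88, isolate_90.

21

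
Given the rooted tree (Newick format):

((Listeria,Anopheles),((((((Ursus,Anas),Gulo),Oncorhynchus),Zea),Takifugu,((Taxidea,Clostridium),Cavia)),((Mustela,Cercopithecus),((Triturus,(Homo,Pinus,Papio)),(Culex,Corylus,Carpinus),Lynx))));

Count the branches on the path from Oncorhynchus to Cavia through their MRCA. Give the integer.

The MRCA of Oncorhynchus and Cavia is the node subtending (((((Ursus,Anas),Gulo),Oncorhynchus),Zea),Takifugu,((Taxidea,Clostridium),Cavia)).
From Oncorhynchus up to that node: 3 branches. From Cavia up to the same node: 2 branches. Total: 3 + 2 = 5.

5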